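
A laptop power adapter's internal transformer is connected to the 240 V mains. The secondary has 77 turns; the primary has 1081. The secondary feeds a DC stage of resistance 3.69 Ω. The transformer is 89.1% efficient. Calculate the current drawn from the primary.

I_p ≈ 0.370 A

V_s = 240 × 77/1081 = 17.095 V.
I_s = V_s/R = 17.095/3.69 = 4.6329 A.
P_out = V_s I_s = 17.095 × 4.6329 = 79.200 W.
P_in = P_out/η = 79.200/0.891 = 88.889 W.
I_p = P_in/V_p = 88.889/240 = 0.370 A.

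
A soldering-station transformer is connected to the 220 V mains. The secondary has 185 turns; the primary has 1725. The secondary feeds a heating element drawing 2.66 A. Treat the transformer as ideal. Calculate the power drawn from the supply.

P ≈ 62.8 W

I_p = I_s × N_s/N_p = 2.66 × 185/1725 = 0.28528 A.
P = V_p I_p = 220 × 0.28528 = 62.8 W.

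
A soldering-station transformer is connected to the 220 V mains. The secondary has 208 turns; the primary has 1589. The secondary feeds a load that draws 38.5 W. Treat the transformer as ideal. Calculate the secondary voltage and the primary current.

V_s = V_p × N_s/N_p = 220 × 208/1589 = 28.798 V.
I_s = P/V_s = 38.5/28.798 = 1.3369 A.
I_p = I_s × N_s/N_p = 1.3369 × 208/1589 = 0.175 A.

V_s ≈ 28.8 V, I_p ≈ 0.175 A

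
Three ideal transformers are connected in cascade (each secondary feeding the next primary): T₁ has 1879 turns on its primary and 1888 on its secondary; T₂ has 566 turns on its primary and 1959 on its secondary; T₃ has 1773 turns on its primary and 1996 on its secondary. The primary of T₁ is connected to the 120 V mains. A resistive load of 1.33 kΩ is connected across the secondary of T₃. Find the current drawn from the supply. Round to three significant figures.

I_supply ≈ 1.38 A

Secondary of T₁: V = 120.00 × 1888/1879 = 120.57 V.
Secondary of T₂: V = 120.57 × 1959/566 = 417.33 V.
Secondary of T₃: V = 417.33 × 1996/1773 = 469.81 V.
I_load = 469.81/1330 = 0.35324 A, so P_out = 469.81 × 0.35324 = 165.96 W.
All ideal ⇒ P_in = P_out, so I_supply = 165.96/120 = 1.38 A.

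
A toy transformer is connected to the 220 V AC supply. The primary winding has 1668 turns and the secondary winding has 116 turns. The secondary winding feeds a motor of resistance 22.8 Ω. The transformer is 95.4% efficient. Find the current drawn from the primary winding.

V_s = 220 × 116/1668 = 15.300 V.
I_s = V_s/R = 15.300/22.8 = 0.67104 A.
P_out = V_s I_s = 15.300 × 0.67104 = 10.267 W.
P_in = P_out/η = 10.267/0.954 = 10.762 W.
I_p = P_in/V_p = 10.762/220 = 0.0489 A.

I_p ≈ 0.0489 A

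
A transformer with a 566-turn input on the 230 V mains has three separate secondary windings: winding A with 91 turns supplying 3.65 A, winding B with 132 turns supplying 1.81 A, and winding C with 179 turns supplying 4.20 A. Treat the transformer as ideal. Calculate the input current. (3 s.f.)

V_A = 230 × 91/566 = 36.979 V; V_B = 230 × 132/566 = 53.640 V; V_C = 230 × 179/566 = 72.739 V.
P_out = V_A I_A + V_B I_B + V_C I_C = 36.979×3.65 + 53.640×1.81 + 72.739×4.20 = 134.97 + 97.088 + 305.50 = 537.56 W.
Ideal ⇒ P_in = P_out, so I_in = P_out/V_in = 537.56/230 = 2.34 A.

I_in ≈ 2.34 A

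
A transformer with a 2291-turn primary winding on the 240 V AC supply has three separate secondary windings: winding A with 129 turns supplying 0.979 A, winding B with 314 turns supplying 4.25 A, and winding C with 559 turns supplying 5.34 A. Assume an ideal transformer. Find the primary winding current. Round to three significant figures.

V_A = 240 × 129/2291 = 13.514 V; V_B = 240 × 314/2291 = 32.894 V; V_C = 240 × 559/2291 = 58.560 V.
P_out = V_A I_A + V_B I_B + V_C I_C = 13.514×0.979 + 32.894×4.25 + 58.560×5.34 = 13.230 + 139.80 + 312.71 = 465.74 W.
Ideal ⇒ P_in = P_out, so I_p = P_out/V_p = 465.74/240 = 1.94 A.

I_p ≈ 1.94 A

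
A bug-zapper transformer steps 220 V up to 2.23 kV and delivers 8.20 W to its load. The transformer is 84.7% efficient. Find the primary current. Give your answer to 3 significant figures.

P_in = P_out/η = 8.20/0.847 = 9.6812 W.
I_p = P_in/V_p = 9.6812/220 = 0.0440 A.

I_p ≈ 0.0440 A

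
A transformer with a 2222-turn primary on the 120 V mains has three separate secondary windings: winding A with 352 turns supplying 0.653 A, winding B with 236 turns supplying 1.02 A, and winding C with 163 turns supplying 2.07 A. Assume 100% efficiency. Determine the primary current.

V_A = 120 × 352/2222 = 19.010 V; V_B = 120 × 236/2222 = 12.745 V; V_C = 120 × 163/2222 = 8.8029 V.
P_out = V_A I_A + V_B I_B + V_C I_C = 19.010×0.653 + 12.745×1.02 + 8.8029×2.07 = 12.413 + 13.000 + 18.222 = 43.636 W.
Ideal ⇒ P_in = P_out, so I_p = P_out/V_p = 43.636/120 = 0.364 A.

I_p ≈ 0.364 A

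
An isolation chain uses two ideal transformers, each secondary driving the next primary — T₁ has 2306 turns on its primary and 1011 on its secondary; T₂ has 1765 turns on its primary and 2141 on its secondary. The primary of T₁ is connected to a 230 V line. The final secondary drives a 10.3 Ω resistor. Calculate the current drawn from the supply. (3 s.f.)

I_supply ≈ 6.32 A

After T₁: V = 230.00 × 1011/2306 = 100.84 V.
After T₂: V = 100.84 × 2141/1765 = 122.32 V.
I_load = 122.32/10.3 = 11.876 A, so P_out = 122.32 × 11.876 = 1452.6 W.
All ideal ⇒ P_in = P_out, so I_supply = 1452.6/230 = 6.32 A.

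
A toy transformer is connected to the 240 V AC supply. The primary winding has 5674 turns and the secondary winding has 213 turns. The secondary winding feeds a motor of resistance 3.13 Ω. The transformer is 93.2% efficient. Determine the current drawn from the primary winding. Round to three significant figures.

I_p ≈ 0.116 A

V_s = 240 × 213/5674 = 9.0095 V.
I_s = V_s/R = 9.0095/3.13 = 2.8784 A.
P_out = V_s I_s = 9.0095 × 2.8784 = 25.933 W.
P_in = P_out/η = 25.933/0.932 = 27.825 W.
I_p = P_in/V_p = 27.825/240 = 0.116 A.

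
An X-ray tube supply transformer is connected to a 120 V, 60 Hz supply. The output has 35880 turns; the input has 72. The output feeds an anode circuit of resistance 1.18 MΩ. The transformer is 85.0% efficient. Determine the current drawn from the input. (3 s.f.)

I_in ≈ 29.7 A

V_out = 120 × 35880/72 = 59800 V.
I_out = V_out/R = 59800/(1.18×10^6) = 0.050678 A.
P_out = V_out I_out = 59800 × 0.050678 = 3030.5 W.
P_in = P_out/η = 3030.5/0.850 = 3565.3 W.
I_in = P_in/V_in = 3565.3/120 = 29.7 A.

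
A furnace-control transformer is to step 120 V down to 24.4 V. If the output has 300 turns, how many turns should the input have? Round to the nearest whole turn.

N_in/N_out = V_in/V_out, so N_in = 300 × 120/24.4 = 1475.4 ≈ 1475 turns.

N_in = 1475 turns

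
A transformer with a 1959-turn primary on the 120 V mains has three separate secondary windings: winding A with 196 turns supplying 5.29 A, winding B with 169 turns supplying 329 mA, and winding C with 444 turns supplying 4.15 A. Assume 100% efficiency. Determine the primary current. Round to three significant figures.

I_p ≈ 1.50 A

V_A = 120 × 196/1959 = 12.006 V; V_B = 120 × 169/1959 = 10.352 V; V_C = 120 × 444/1959 = 27.198 V.
P_out = V_A I_A + V_B I_B + V_C I_C = 12.006×5.29 + 10.352×0.329 + 27.198×4.15 = 63.512 + 3.4059 + 112.87 = 179.79 W.
Ideal ⇒ P_in = P_out, so I_p = P_out/V_p = 179.79/120 = 1.50 A.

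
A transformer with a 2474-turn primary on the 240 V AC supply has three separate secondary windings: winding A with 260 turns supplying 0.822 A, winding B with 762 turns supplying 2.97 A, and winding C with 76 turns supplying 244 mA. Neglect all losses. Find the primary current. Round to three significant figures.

I_p ≈ 1.01 A

V_A = 240 × 260/2474 = 25.222 V; V_B = 240 × 762/2474 = 73.921 V; V_C = 240 × 76/2474 = 7.3727 V.
P_out = V_A I_A + V_B I_B + V_C I_C = 25.222×0.822 + 73.921×2.97 + 7.3727×0.244 = 20.733 + 219.54 + 1.7989 = 242.08 W.
Ideal ⇒ P_in = P_out, so I_p = P_out/V_p = 242.08/240 = 1.01 A.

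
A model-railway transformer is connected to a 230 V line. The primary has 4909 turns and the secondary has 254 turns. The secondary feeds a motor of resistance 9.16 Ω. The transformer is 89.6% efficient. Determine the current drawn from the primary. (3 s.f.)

V_s = 230 × 254/4909 = 11.901 V.
I_s = V_s/R = 11.901/9.16 = 1.2992 A.
P_out = V_s I_s = 11.901 × 1.2992 = 15.461 W.
P_in = P_out/η = 15.461/0.896 = 17.256 W.
I_p = P_in/V_p = 17.256/230 = 0.0750 A.

I_p ≈ 0.0750 A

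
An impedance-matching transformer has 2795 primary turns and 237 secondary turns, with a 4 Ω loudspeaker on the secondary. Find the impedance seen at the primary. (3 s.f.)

Z_p = (N_p/N_s)² × Z_s = (2795/237)² × 4 = 556 Ω.

Z_p ≈ 556 Ω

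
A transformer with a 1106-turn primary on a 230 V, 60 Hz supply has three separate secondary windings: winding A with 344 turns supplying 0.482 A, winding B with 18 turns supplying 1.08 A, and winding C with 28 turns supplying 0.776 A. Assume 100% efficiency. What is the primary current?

V_A = 230 × 344/1106 = 71.537 V; V_B = 230 × 18/1106 = 3.7432 V; V_C = 230 × 28/1106 = 5.8228 V.
P_out = V_A I_A + V_B I_B + V_C I_C = 71.537×0.482 + 3.7432×1.08 + 5.8228×0.776 = 34.481 + 4.0427 + 4.5185 = 43.042 W.
Ideal ⇒ P_in = P_out, so I_p = P_out/V_p = 43.042/230 = 0.187 A.

I_p ≈ 0.187 A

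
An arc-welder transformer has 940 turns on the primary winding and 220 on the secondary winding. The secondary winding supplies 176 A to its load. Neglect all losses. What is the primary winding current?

For an ideal transformer I_p/I_s = N_s/N_p, so I_p = 176 × 220/940 = 41.2 A.

I_p ≈ 41.2 A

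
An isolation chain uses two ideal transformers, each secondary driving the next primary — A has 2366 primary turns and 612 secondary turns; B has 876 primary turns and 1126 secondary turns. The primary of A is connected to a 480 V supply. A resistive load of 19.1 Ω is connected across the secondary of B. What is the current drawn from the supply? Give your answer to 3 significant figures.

I_supply ≈ 2.78 A

Secondary of A: V = 480.00 × 612/2366 = 124.16 V.
Secondary of B: V = 124.16 × 1126/876 = 159.59 V.
I_load = 159.59/19.1 = 8.3556 A, so P_out = 159.59 × 8.3556 = 1333.5 W.
All ideal ⇒ P_in = P_out, so I_supply = 1333.5/480 = 2.78 A.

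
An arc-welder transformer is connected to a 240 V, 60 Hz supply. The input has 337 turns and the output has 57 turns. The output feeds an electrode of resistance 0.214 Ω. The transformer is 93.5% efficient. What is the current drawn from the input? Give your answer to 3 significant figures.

I_in ≈ 34.3 A

V_out = 240 × 57/337 = 40.593 V.
I_out = V_out/R = 40.593/0.214 = 189.69 A.
P_out = V_out I_out = 40.593 × 189.69 = 7700.1 W.
P_in = P_out/η = 7700.1/0.935 = 8235.4 W.
I_in = P_in/V_in = 8235.4/240 = 34.3 A.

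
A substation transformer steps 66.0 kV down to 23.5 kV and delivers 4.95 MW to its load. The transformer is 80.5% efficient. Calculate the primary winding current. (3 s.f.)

I_p ≈ 93.2 A

P_in = P_out/η = 4.95×10^6/0.805 = 6.1491×10^6 W.
I_p = P_in/V_p = 6.1491×10^6/66000 = 93.2 A.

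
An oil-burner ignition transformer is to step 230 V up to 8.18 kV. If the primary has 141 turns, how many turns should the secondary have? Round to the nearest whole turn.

N_s = 5015 turns

N_s/N_p = V_s/V_p, so N_s = 141 × 8180/230 = 5014.7 ≈ 5015 turns.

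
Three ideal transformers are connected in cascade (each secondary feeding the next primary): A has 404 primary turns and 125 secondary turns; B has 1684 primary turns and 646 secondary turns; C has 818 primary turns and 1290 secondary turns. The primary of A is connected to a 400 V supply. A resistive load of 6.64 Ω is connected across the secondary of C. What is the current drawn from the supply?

I_supply ≈ 2.11 A

Secondary of A: V = 400.00 × 125/404 = 123.76 V.
Secondary of B: V = 123.76 × 646/1684 = 47.477 V.
Secondary of C: V = 47.477 × 1290/818 = 74.871 V.
I_load = 74.871/6.64 = 11.276 A, so P_out = 74.871 × 11.276 = 844.23 W.
All ideal ⇒ P_in = P_out, so I_supply = 844.23/400 = 2.11 A.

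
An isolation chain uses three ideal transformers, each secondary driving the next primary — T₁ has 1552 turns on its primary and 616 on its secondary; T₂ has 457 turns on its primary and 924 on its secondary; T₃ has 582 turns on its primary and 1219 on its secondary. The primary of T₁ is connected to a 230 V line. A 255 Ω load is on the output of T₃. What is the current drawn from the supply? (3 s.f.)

I_supply ≈ 2.55 A

After T₁: V = 230.00 × 616/1552 = 91.289 V.
After T₂: V = 91.289 × 924/457 = 184.57 V.
After T₃: V = 184.57 × 1219/582 = 386.59 V.
I_load = 386.59/255 = 1.5160 A, so P_out = 386.59 × 1.5160 = 586.09 W.
All ideal ⇒ P_in = P_out, so I_supply = 586.09/230 = 2.55 A.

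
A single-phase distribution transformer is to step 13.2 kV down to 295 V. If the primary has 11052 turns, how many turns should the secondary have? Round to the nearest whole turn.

N_s/N_p = V_s/V_p, so N_s = 11052 × 295/13200 = 247.0 ≈ 247 turns.

N_s = 247 turns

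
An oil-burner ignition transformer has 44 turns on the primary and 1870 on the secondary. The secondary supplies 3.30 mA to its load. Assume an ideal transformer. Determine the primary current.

For an ideal transformer I_p/I_s = N_s/N_p, so I_p = 0.00330 × 1870/44 = 0.140 A.

I_p ≈ 0.140 A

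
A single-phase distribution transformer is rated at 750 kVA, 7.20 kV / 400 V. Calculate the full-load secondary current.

I_s = S/V_s = 750000/400 = 1880 A.

I_s ≈ 1880 A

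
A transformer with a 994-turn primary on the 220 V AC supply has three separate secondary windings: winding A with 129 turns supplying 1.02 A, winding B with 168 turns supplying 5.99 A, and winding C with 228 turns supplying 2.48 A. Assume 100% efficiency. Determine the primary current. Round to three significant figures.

I_p ≈ 1.71 A

V_A = 220 × 129/994 = 28.551 V; V_B = 220 × 168/994 = 37.183 V; V_C = 220 × 228/994 = 50.463 V.
P_out = V_A I_A + V_B I_B + V_C I_C = 28.551×1.02 + 37.183×5.99 + 50.463×2.48 = 29.122 + 222.73 + 125.15 = 377.00 W.
Ideal ⇒ P_in = P_out, so I_p = P_out/V_p = 377.00/220 = 1.71 A.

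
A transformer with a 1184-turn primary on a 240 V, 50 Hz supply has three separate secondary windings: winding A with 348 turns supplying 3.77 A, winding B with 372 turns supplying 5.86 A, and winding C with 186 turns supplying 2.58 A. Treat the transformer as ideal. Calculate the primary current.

I_p ≈ 3.35 A

V_A = 240 × 348/1184 = 70.541 V; V_B = 240 × 372/1184 = 75.405 V; V_C = 240 × 186/1184 = 37.703 V.
P_out = V_A I_A + V_B I_B + V_C I_C = 70.541×3.77 + 75.405×5.86 + 37.703×2.58 = 265.94 + 441.88 + 97.273 = 805.09 W.
Ideal ⇒ P_in = P_out, so I_p = P_out/V_p = 805.09/240 = 3.35 A.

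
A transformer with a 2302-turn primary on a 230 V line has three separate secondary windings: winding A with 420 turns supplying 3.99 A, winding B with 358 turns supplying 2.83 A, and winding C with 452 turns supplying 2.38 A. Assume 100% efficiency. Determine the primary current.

V_A = 230 × 420/2302 = 41.964 V; V_B = 230 × 358/2302 = 35.769 V; V_C = 230 × 452/2302 = 45.161 V.
P_out = V_A I_A + V_B I_B + V_C I_C = 41.964×3.99 + 35.769×2.83 + 45.161×2.38 = 167.43 + 101.23 + 107.48 = 376.14 W.
Ideal ⇒ P_in = P_out, so I_p = P_out/V_p = 376.14/230 = 1.64 A.

I_p ≈ 1.64 A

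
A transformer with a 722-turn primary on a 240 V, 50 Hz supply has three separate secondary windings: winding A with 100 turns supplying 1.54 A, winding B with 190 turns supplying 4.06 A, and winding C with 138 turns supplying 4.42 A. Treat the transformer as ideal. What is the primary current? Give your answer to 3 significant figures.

I_p ≈ 2.13 A

V_A = 240 × 100/722 = 33.241 V; V_B = 240 × 190/722 = 63.158 V; V_C = 240 × 138/722 = 45.873 V.
P_out = V_A I_A + V_B I_B + V_C I_C = 33.241×1.54 + 63.158×4.06 + 45.873×4.42 = 51.191 + 256.42 + 202.76 = 510.37 W.
Ideal ⇒ P_in = P_out, so I_p = P_out/V_p = 510.37/240 = 2.13 A.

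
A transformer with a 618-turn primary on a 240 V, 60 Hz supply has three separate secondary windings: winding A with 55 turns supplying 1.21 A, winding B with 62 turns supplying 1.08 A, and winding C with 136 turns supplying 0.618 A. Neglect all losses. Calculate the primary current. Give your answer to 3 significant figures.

V_A = 240 × 55/618 = 21.359 V; V_B = 240 × 62/618 = 24.078 V; V_C = 240 × 136/618 = 52.816 V.
P_out = V_A I_A + V_B I_B + V_C I_C = 21.359×1.21 + 24.078×1.08 + 52.816×0.618 = 25.845 + 26.004 + 32.640 = 84.489 W.
Ideal ⇒ P_in = P_out, so I_p = P_out/V_p = 84.489/240 = 0.352 A.

I_p ≈ 0.352 A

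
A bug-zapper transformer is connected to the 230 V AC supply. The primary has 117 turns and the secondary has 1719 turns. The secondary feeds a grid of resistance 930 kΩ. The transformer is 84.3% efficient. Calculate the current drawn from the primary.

I_p ≈ 0.0633 A

V_s = 230 × 1719/117 = 3379.2 V.
I_s = V_s/R = 3379.2/930000 = 0.0036336 A.
P_out = V_s I_s = 3379.2 × 0.0036336 = 12.279 W.
P_in = P_out/η = 12.279/0.843 = 14.565 W.
I_p = P_in/V_p = 14.565/230 = 0.0633 A.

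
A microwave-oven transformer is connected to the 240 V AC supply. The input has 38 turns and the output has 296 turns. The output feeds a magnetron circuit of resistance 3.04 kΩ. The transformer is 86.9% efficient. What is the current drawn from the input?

V_out = 240 × 296/38 = 1869.5 V.
I_out = V_out/R = 1869.5/3040 = 0.61496 A.
P_out = V_out I_out = 1869.5 × 0.61496 = 1149.6 W.
P_in = P_out/η = 1149.6/0.869 = 1323.0 W.
I_in = P_in/V_in = 1323.0/240 = 5.51 A.

I_in ≈ 5.51 A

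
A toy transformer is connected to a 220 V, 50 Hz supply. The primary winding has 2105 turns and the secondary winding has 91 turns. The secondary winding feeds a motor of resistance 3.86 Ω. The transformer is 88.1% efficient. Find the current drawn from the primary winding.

V_s = 220 × 91/2105 = 9.5107 V.
I_s = V_s/R = 9.5107/3.86 = 2.4639 A.
P_out = V_s I_s = 9.5107 × 2.4639 = 23.433 W.
P_in = P_out/η = 23.433/0.881 = 26.599 W.
I_p = P_in/V_p = 26.599/220 = 0.121 A.

I_p ≈ 0.121 A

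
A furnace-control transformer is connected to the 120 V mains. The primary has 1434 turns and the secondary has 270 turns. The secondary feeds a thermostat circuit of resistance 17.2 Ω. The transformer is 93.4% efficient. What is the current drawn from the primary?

I_p ≈ 0.265 A

V_s = 120 × 270/1434 = 22.594 V.
I_s = V_s/R = 22.594/17.2 = 1.3136 A.
P_out = V_s I_s = 22.594 × 1.3136 = 29.680 W.
P_in = P_out/η = 29.680/0.934 = 31.777 W.
I_p = P_in/V_p = 31.777/120 = 0.265 A.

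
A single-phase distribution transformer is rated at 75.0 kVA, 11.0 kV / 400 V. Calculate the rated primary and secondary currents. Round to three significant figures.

I_p ≈ 6.82 A, I_s ≈ 188 A

I_p = S/V_p = 75000/11000 = 6.82 A.
I_s = S/V_s = 75000/400 = 188 A.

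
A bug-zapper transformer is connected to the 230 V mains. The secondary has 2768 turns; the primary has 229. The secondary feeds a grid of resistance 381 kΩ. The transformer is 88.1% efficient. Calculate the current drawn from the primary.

I_p ≈ 0.100 A

V_s = 230 × 2768/229 = 2780.1 V.
I_s = V_s/R = 2780.1/381000 = 0.0072968 A.
P_out = V_s I_s = 2780.1 × 0.0072968 = 20.286 W.
P_in = P_out/η = 20.286/0.881 = 23.026 W.
I_p = P_in/V_p = 23.026/230 = 0.100 A.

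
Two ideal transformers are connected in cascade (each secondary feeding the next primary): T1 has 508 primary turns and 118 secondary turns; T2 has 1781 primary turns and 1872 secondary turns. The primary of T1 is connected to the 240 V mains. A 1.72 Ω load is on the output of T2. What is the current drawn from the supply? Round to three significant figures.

Secondary of T1: V = 240.00 × 118/508 = 55.748 V.
Secondary of T2: V = 55.748 × 1872/1781 = 58.596 V.
I_load = 58.596/1.72 = 34.068 A, so P_out = 58.596 × 34.068 = 1996.2 W.
All ideal ⇒ P_in = P_out, so I_supply = 1996.2/240 = 8.32 A.

I_supply ≈ 8.32 A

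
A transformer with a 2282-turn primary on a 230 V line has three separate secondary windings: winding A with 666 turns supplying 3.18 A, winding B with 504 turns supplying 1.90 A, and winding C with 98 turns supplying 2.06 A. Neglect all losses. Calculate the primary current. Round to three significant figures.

V_A = 230 × 666/2282 = 67.125 V; V_B = 230 × 504/2282 = 50.798 V; V_C = 230 × 98/2282 = 9.8773 V.
P_out = V_A I_A + V_B I_B + V_C I_C = 67.125×3.18 + 50.798×1.90 + 9.8773×2.06 = 213.46 + 96.515 + 20.347 = 330.32 W.
Ideal ⇒ P_in = P_out, so I_p = P_out/V_p = 330.32/230 = 1.44 A.

I_p ≈ 1.44 A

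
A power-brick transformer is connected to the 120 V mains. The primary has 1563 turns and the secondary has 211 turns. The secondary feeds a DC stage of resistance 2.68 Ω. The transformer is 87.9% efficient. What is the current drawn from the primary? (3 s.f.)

V_s = 120 × 211/1563 = 16.200 V.
I_s = V_s/R = 16.200/2.68 = 6.0446 A.
P_out = V_s I_s = 16.200 × 6.0446 = 97.921 W.
P_in = P_out/η = 97.921/0.879 = 111.40 W.
I_p = P_in/V_p = 111.40/120 = 0.928 A.

I_p ≈ 0.928 A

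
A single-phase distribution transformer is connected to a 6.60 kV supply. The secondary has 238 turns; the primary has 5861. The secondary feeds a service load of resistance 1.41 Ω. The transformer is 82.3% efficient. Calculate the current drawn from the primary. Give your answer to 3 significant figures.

I_p ≈ 9.38 A

V_s = 6600 × 238/5861 = 268.01 V.
I_s = V_s/R = 268.01/1.41 = 190.08 A.
P_out = V_s I_s = 268.01 × 190.08 = 50942 W.
P_in = P_out/η = 50942/0.823 = 61898 W.
I_p = P_in/V_p = 61898/6600 = 9.38 A.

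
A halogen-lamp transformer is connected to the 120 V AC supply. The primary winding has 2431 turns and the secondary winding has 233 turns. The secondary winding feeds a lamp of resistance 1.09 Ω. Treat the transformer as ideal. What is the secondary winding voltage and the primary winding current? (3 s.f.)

V_s = V_p × N_s/N_p = 120 × 233/2431 = 11.501 V.
I_s = V_s/R = 11.501/1.09 = 10.552 A.
I_p = I_s × N_s/N_p = 10.552 × 233/2431 = 1.01 A.

V_s ≈ 11.5 V, I_p ≈ 1.01 A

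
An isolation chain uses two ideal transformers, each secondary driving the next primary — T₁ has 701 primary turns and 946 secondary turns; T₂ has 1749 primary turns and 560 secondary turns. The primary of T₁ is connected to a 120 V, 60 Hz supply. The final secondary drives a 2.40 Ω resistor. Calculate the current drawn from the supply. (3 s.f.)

After T₁: V = 120.00 × 946/701 = 161.94 V.
After T₂: V = 161.94 × 560/1749 = 51.850 V.
I_load = 51.850/2.40 = 21.604 A, so P_out = 51.850 × 21.604 = 1120.2 W.
All ideal ⇒ P_in = P_out, so I_supply = 1120.2/120 = 9.33 A.

I_supply ≈ 9.33 A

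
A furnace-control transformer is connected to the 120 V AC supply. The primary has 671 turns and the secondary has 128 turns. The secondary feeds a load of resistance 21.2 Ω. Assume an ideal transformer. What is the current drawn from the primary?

V_s = V_p × N_s/N_p = 120 × 128/671 = 22.891 V.
I_s = V_s/R = 22.891/21.2 = 1.0798 A.
For an ideal transformer I_p N_p = I_s N_s, so I_p = 1.0798 × 128/671 = 0.206 A.

I_p ≈ 0.206 A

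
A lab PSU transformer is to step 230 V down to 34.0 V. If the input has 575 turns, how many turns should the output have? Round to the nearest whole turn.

N_out/N_in = V_out/V_in, so N_out = 575 × 34.0/230 = 85.0 ≈ 85 turns.

N_out = 85 turns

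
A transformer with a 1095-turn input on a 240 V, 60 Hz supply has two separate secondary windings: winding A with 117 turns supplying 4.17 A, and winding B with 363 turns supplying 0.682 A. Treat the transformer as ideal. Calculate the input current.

V_A = 240 × 117/1095 = 25.644 V; V_B = 240 × 363/1095 = 79.562 V.
P_out = V_A I_A + V_B I_B = 25.644×4.17 + 79.562×0.682 = 106.93 + 54.261 = 161.20 W.
Ideal ⇒ P_in = P_out, so I_in = P_out/V_in = 161.20/240 = 0.672 A.

I_in ≈ 0.672 A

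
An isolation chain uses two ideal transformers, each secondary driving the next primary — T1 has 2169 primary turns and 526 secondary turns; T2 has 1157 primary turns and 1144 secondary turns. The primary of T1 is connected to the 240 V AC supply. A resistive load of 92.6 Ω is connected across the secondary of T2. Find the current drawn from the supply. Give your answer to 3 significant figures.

I_supply ≈ 0.149 A

Secondary of T1: V = 240.00 × 526/2169 = 58.202 V.
Secondary of T2: V = 58.202 × 1144/1157 = 57.548 V.
I_load = 57.548/92.6 = 0.62147 A, so P_out = 57.548 × 0.62147 = 35.764 W.
All ideal ⇒ P_in = P_out, so I_supply = 35.764/240 = 0.149 A.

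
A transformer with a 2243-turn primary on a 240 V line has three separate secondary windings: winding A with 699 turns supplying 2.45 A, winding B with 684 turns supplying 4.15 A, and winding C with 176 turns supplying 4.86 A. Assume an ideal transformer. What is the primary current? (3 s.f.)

V_A = 240 × 699/2243 = 74.793 V; V_B = 240 × 684/2243 = 73.188 V; V_C = 240 × 176/2243 = 18.832 V.
P_out = V_A I_A + V_B I_B + V_C I_C = 74.793×2.45 + 73.188×4.15 + 18.832×4.86 = 183.24 + 303.73 + 91.523 = 578.49 W.
Ideal ⇒ P_in = P_out, so I_p = P_out/V_p = 578.49/240 = 2.41 A.

I_p ≈ 2.41 A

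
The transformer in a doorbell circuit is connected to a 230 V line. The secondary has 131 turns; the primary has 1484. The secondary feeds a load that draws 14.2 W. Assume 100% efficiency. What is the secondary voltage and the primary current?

V_s ≈ 20.3 V, I_p ≈ 0.0617 A

V_s = V_p × N_s/N_p = 230 × 131/1484 = 20.303 V.
I_s = P/V_s = 14.2/20.303 = 0.69940 A.
I_p = I_s × N_s/N_p = 0.69940 × 131/1484 = 0.0617 A.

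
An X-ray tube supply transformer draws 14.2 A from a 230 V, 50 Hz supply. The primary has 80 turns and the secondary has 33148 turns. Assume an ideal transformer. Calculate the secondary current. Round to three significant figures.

I_s ≈ 0.0343 A

I_s/I_p = N_p/N_s, so I_s = 14.2 × 80/33148 = 0.0343 A.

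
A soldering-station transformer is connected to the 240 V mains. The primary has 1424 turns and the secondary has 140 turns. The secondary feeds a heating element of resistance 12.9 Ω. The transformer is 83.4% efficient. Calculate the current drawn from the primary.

V_s = 240 × 140/1424 = 23.596 V.
I_s = V_s/R = 23.596/12.9 = 1.8291 A.
P_out = V_s I_s = 23.596 × 1.8291 = 43.159 W.
P_in = P_out/η = 43.159/0.834 = 51.749 W.
I_p = P_in/V_p = 51.749/240 = 0.216 A.

I_p ≈ 0.216 A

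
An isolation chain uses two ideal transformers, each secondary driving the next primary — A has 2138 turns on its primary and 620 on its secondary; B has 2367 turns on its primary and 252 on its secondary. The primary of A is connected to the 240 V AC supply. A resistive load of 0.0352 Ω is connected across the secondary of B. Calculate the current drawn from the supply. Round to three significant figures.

Secondary of A: V = 240.00 × 620/2138 = 69.598 V.
Secondary of B: V = 69.598 × 252/2367 = 7.4096 V.
I_load = 7.4096/0.0352 = 210.50 A, so P_out = 7.4096 × 210.50 = 1559.7 W.
All ideal ⇒ P_in = P_out, so I_supply = 1559.7/240 = 6.50 A.

I_supply ≈ 6.50 A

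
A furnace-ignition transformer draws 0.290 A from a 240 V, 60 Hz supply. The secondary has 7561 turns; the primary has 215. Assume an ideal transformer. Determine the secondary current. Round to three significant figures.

I_s/I_p = N_p/N_s, so I_s = 0.290 × 215/7561 = 0.00825 A.

I_s ≈ 0.00825 A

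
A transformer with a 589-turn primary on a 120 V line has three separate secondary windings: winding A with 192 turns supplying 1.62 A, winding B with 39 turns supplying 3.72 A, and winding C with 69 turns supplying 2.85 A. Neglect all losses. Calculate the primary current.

I_p ≈ 1.11 A

V_A = 120 × 192/589 = 39.117 V; V_B = 120 × 39/589 = 7.9457 V; V_C = 120 × 69/589 = 14.058 V.
P_out = V_A I_A + V_B I_B + V_C I_C = 39.117×1.62 + 7.9457×3.72 + 14.058×2.85 = 63.370 + 29.558 + 40.065 = 132.99 W.
Ideal ⇒ P_in = P_out, so I_p = P_out/V_p = 132.99/120 = 1.11 A.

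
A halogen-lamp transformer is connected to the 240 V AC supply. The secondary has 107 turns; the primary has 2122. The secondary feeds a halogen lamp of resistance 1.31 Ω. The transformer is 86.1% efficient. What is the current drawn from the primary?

I_p ≈ 0.541 A

V_s = 240 × 107/2122 = 12.102 V.
I_s = V_s/R = 12.102/1.31 = 9.2380 A.
P_out = V_s I_s = 12.102 × 9.2380 = 111.80 W.
P_in = P_out/η = 111.80/0.861 = 129.84 W.
I_p = P_in/V_p = 129.84/240 = 0.541 A.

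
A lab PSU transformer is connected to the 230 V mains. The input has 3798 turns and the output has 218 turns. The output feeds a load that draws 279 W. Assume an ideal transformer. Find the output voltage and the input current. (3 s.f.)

V_out ≈ 13.2 V, I_in ≈ 1.21 A

V_out = V_in × N_out/N_in = 230 × 218/3798 = 13.202 V.
I_out = P/V_out = 279/13.202 = 21.134 A.
I_in = I_out × N_out/N_in = 21.134 × 218/3798 = 1.21 A.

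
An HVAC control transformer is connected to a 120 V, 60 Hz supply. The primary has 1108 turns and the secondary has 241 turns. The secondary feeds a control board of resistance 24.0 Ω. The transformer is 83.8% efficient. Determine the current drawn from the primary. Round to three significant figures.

V_s = 120 × 241/1108 = 26.101 V.
I_s = V_s/R = 26.101/24.0 = 1.0875 A.
P_out = V_s I_s = 26.101 × 1.0875 = 28.386 W.
P_in = P_out/η = 28.386/0.838 = 33.874 W.
I_p = P_in/V_p = 33.874/120 = 0.282 A.

I_p ≈ 0.282 A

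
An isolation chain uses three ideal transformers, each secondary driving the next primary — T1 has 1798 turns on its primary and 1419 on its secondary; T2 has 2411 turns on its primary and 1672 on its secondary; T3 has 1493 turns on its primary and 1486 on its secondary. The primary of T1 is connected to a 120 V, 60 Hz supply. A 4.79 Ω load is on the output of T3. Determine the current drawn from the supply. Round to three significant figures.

I_supply ≈ 7.43 A

After T1: V = 120.00 × 1419/1798 = 94.705 V.
After T2: V = 94.705 × 1672/2411 = 65.677 V.
After T3: V = 65.677 × 1486/1493 = 65.369 V.
I_load = 65.369/4.79 = 13.647 A, so P_out = 65.369 × 13.647 = 892.09 W.
All ideal ⇒ P_in = P_out, so I_supply = 892.09/120 = 7.43 A.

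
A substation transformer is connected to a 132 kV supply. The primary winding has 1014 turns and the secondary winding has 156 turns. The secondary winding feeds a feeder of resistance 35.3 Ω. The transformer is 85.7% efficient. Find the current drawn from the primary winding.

V_s = 132000 × 156/1014 = 20308 V.
I_s = V_s/R = 20308/35.3 = 575.29 A.
P_out = V_s I_s = 20308 × 575.29 = 1.1683×10^7 W.
P_in = P_out/η = 1.1683×10^7/0.857 = 1.3632×10^7 W.
I_p = P_in/V_p = 1.3632×10^7/132000 = 103 A.

I_p ≈ 103 A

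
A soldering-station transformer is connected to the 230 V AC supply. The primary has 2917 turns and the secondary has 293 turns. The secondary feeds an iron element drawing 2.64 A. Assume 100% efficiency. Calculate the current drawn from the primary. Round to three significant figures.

For an ideal transformer I_p N_p = I_s N_s, so I_p = 2.64 × 293/2917 = 0.265 A.

I_p ≈ 0.265 A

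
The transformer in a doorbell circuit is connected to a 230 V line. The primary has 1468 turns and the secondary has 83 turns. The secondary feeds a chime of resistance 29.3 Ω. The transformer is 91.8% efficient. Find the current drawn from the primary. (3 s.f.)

I_p ≈ 0.0273 A

V_s = 230 × 83/1468 = 13.004 V.
I_s = V_s/R = 13.004/29.3 = 0.44383 A.
P_out = V_s I_s = 13.004 × 0.44383 = 5.7715 W.
P_in = P_out/η = 5.7715/0.918 = 6.2871 W.
I_p = P_in/V_p = 6.2871/230 = 0.0273 A.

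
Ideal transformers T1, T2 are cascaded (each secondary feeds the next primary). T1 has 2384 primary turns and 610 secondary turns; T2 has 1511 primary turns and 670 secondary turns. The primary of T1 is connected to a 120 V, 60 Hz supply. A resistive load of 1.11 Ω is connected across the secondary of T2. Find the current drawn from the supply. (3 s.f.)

I_supply ≈ 1.39 A

After T1: V = 120.00 × 610/2384 = 30.705 V.
After T2: V = 30.705 × 670/1511 = 13.615 V.
I_load = 13.615/1.11 = 12.266 A, so P_out = 13.615 × 12.266 = 167.00 W.
All ideal ⇒ P_in = P_out, so I_supply = 167.00/120 = 1.39 A.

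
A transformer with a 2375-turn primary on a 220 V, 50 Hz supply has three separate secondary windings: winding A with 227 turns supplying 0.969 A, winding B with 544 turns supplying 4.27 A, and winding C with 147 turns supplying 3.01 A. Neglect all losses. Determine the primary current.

I_p ≈ 1.26 A

V_A = 220 × 227/2375 = 21.027 V; V_B = 220 × 544/2375 = 50.392 V; V_C = 220 × 147/2375 = 13.617 V.
P_out = V_A I_A + V_B I_B + V_C I_C = 21.027×0.969 + 50.392×4.27 + 13.617×3.01 = 20.376 + 215.17 + 40.987 = 276.53 W.
Ideal ⇒ P_in = P_out, so I_p = P_out/V_p = 276.53/220 = 1.26 A.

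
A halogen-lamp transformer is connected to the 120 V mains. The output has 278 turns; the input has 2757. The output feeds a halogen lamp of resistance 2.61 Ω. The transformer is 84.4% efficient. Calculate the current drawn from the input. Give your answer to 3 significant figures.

V_out = 120 × 278/2757 = 12.100 V.
I_out = V_out/R = 12.100/2.61 = 4.6361 A.
P_out = V_out I_out = 12.100 × 4.6361 = 56.097 W.
P_in = P_out/η = 56.097/0.844 = 66.465 W.
I_in = P_in/V_in = 66.465/120 = 0.554 A.

I_in ≈ 0.554 A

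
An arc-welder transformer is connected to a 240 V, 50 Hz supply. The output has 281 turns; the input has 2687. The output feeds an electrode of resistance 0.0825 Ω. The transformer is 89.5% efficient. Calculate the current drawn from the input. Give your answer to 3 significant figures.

I_in ≈ 35.5 A

V_out = 240 × 281/2687 = 25.099 V.
I_out = V_out/R = 25.099/0.0825 = 304.23 A.
P_out = V_out I_out = 25.099 × 304.23 = 7635.6 W.
P_in = P_out/η = 7635.6/0.895 = 8531.4 W.
I_in = P_in/V_in = 8531.4/240 = 35.5 A.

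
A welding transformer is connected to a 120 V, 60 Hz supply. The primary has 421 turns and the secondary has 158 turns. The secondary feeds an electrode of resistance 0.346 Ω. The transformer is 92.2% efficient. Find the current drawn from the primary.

V_s = 120 × 158/421 = 45.036 V.
I_s = V_s/R = 45.036/0.346 = 130.16 A.
P_out = V_s I_s = 45.036 × 130.16 = 5861.9 W.
P_in = P_out/η = 5861.9/0.922 = 6357.8 W.
I_p = P_in/V_p = 6357.8/120 = 53.0 A.

I_p ≈ 53.0 A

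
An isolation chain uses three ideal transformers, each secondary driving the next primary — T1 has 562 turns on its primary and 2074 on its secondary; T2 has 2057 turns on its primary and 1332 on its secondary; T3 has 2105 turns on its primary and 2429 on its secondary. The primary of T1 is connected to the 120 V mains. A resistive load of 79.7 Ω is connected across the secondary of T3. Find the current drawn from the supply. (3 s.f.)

I_supply ≈ 11.4 A

After T1: V = 120.00 × 2074/562 = 442.85 V.
After T2: V = 442.85 × 1332/2057 = 286.76 V.
After T3: V = 286.76 × 2429/2105 = 330.90 V.
I_load = 330.90/79.7 = 4.1518 A, so P_out = 330.90 × 4.1518 = 1373.9 W.
All ideal ⇒ P_in = P_out, so I_supply = 1373.9/120 = 11.4 A.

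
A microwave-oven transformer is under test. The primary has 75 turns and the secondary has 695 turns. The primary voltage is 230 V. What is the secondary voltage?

V_s ≈ 2130 V

V_s/V_p = N_s/N_p, so V_s = 230 × 695/75 = 2130 V.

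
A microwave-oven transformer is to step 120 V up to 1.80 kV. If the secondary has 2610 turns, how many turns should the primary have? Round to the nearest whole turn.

N_p/N_s = V_p/V_s, so N_p = 2610 × 120/1800 = 174.0 ≈ 174 turns.

N_p = 174 turns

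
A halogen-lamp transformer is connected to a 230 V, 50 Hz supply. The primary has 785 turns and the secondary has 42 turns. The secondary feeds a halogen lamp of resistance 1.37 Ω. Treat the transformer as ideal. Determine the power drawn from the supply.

P ≈ 111 W

V_s = V_p × N_s/N_p = 230 × 42/785 = 12.306 V.
I_s = V_s/R = 12.306/1.37 = 8.9823 A.
I_p = I_s × N_s/N_p = 8.9823 × 42/785 = 0.48058 A.
P = V_p I_p = 230 × 0.48058 = 111 W.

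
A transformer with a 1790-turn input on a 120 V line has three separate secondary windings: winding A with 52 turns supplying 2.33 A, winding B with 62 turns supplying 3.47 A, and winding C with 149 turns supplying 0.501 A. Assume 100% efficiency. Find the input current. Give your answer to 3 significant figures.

I_in ≈ 0.230 A

V_A = 120 × 52/1790 = 3.4860 V; V_B = 120 × 62/1790 = 4.1564 V; V_C = 120 × 149/1790 = 9.9888 V.
P_out = V_A I_A + V_B I_B + V_C I_C = 3.4860×2.33 + 4.1564×3.47 + 9.9888×0.501 = 8.1225 + 14.423 + 5.0044 = 27.550 W.
Ideal ⇒ P_in = P_out, so I_in = P_out/V_in = 27.550/120 = 0.230 A.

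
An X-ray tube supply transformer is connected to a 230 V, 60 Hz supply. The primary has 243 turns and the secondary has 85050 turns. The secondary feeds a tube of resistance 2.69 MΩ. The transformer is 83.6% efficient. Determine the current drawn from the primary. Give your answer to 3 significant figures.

I_p ≈ 12.5 A

V_s = 230 × 85050/243 = 80500 V.
I_s = V_s/R = 80500/(2.69×10^6) = 0.029926 A.
P_out = V_s I_s = 80500 × 0.029926 = 2409.0 W.
P_in = P_out/η = 2409.0/0.836 = 2881.6 W.
I_p = P_in/V_p = 2881.6/230 = 12.5 A.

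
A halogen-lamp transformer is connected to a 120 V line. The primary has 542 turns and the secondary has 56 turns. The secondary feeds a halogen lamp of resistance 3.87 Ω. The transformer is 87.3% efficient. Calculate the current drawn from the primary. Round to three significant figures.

V_s = 120 × 56/542 = 12.399 V.
I_s = V_s/R = 12.399/3.87 = 3.2038 A.
P_out = V_s I_s = 12.399 × 3.2038 = 39.722 W.
P_in = P_out/η = 39.722/0.873 = 45.500 W.
I_p = P_in/V_p = 45.500/120 = 0.379 A.

I_p ≈ 0.379 A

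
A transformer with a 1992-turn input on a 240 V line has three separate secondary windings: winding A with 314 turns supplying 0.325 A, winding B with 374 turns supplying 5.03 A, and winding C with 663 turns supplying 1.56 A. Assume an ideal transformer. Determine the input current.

V_A = 240 × 314/1992 = 37.831 V; V_B = 240 × 374/1992 = 45.060 V; V_C = 240 × 663/1992 = 79.880 V.
P_out = V_A I_A + V_B I_B + V_C I_C = 37.831×0.325 + 45.060×5.03 + 79.880×1.56 = 12.295 + 226.65 + 124.61 = 363.56 W.
Ideal ⇒ P_in = P_out, so I_in = P_out/V_in = 363.56/240 = 1.51 A.

I_in ≈ 1.51 A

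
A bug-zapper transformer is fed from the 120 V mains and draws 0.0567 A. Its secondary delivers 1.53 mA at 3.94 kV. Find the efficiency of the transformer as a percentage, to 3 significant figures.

P_in = 120 × 0.0567 = 6.80400 W.
P_out = 3940 × 0.00153 = 6.02820 W.
η = P_out/P_in = 6.02820/6.80400 = 0.886.

η ≈ 88.6%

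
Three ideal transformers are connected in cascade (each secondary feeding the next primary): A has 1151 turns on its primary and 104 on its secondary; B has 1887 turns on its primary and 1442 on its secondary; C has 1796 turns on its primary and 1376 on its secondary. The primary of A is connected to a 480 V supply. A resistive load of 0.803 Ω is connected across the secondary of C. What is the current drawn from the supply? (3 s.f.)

Secondary of A: V = 480.00 × 104/1151 = 43.371 V.
Secondary of B: V = 43.371 × 1442/1887 = 33.143 V.
Secondary of C: V = 33.143 × 1376/1796 = 25.392 V.
I_load = 25.392/0.803 = 31.622 A, so P_out = 25.392 × 31.622 = 802.96 W.
All ideal ⇒ P_in = P_out, so I_supply = 802.96/480 = 1.67 A.

I_supply ≈ 1.67 A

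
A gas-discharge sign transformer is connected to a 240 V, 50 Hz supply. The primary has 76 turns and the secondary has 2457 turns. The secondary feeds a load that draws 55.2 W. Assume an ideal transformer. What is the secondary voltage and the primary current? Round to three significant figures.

V_s = V_p × N_s/N_p = 240 × 2457/76 = 7758.9 V.
I_s = P/V_s = 55.2/7758.9 = 0.0071144 A.
I_p = I_s × N_s/N_p = 0.0071144 × 2457/76 = 0.230 A.

V_s ≈ 7760 V, I_p ≈ 0.230 A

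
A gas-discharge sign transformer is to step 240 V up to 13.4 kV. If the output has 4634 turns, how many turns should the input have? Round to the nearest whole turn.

N_in/N_out = V_in/V_out, so N_in = 4634 × 240/13400 = 83.0 ≈ 83 turns.

N_in = 83 turns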